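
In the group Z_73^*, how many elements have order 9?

φ(73) = 73 − 1 = 72 = 2^3 · 3^2.
(Z/73Z)^× is cyclic (|G| = 72); a cyclic group of order m has exactly φ(d) elements of each order d | m, and none otherwise.
9 = 3^2 divides 72, and φ(9) = 6.

6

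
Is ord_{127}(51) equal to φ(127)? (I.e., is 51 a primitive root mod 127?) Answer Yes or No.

φ(127) = 127 − 1 = 126 = 2 · 3^2 · 7.
51 is a primitive root mod 127 iff 51^(φ(127)/q) ≢ 1 for every prime q | φ(127), i.e. q ∈ {2, 3, 7}.
51^63 ≡ 126 (mod 127)  [q = 2: ≢ 1 ✓]
51^42 ≡ 1 (mod 127)  [q = 3: ≡ 1 ✗]
51^18 ≡ 2 (mod 127)  [q = 7: ≢ 1 ✓]
The check at q = 3 fails, so 51 generates a proper subgroup.

No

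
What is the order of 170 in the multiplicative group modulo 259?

36

Since 170 ∈ (Z/259Z)^×, its order divides φ(259) = φ(7·37) = (7−1)·(37−1) = 6·36 = 216 = 2^3 · 3^3.
Divisors of 216: 1, 2, 3, 4, 6, 8, 9, 12, 18, 24, 27, 36, 54, 72, 108, 216.
Test each divisor d:
170^1 ≡ 170 (mod 259)
170^2 ≡ 151 (mod 259)
170^3 ≡ 29 (mod 259)
170^4 ≡ 9 (mod 259)
170^6 ≡ 64 (mod 259)
170^8 ≡ 81 (mod 259)
170^9 ≡ 43 (mod 259)
170^12 ≡ 211 (mod 259)
170^18 ≡ 36 (mod 259)
170^24 ≡ 232 (mod 259)
170^27 ≡ 253 (mod 259)
170^36 ≡ 1 (mod 259) ✓
So ord_259(170) = 36.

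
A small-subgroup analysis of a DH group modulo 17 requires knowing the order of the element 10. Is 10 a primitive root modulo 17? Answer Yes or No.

Yes

φ(17) = 17 − 1 = 16 = 2^4.
It suffices to check that the order of 10 is not a proper divisor of 16: compute 10^(16/q) for q ∈ {2}.
10^8 ≡ 16 (mod 17)  [q = 2: ≢ 1 ✓]
Every test exponent gives a nontrivial residue, hence 10 generates the full group.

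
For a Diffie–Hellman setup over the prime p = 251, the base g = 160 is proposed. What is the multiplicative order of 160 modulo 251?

50

ord(160) | φ(251) = 251 − 1 = 250 = 2 · 5^3.
Divisors of 250: 1, 2, 5, 10, 25, 50, 125, 250.
Test each divisor d:
160^1 ≡ 160 (mod 251)
160^2 ≡ 249 (mod 251)
160^5 ≡ 138 (mod 251)
160^10 ≡ 219 (mod 251)
160^25 ≡ 250 (mod 251)
160^50 ≡ 1 (mod 251) ✓
Therefore the multiplicative order of 160 modulo 251 is 50.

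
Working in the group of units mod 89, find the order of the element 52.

Since 52 ∈ (Z/89Z)^×, its order divides φ(89) = 89 − 1 = 88 = 2^3 · 11.
Divisors of 88: 1, 2, 4, 8, 11, 22, 44, 88.
Evaluate successive powers at the divisors of 88:
52^1 ≡ 52
52^2 ≡ 34
52^4 ≡ 88
52^8 ≡ 1
The smallest such exponent is 8, so the order of 52 is 8.

8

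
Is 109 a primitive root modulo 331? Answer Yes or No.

No

φ(331) = 331 − 1 = 330 = 2 · 3 · 5 · 11.
An element g generates (Z/331Z)^× iff g^(330/q) ≢ 1 (mod 331) for each prime q ∈ {2, 3, 5, 11}.
109^165 ≡ 1 (mod 331)  [q = 2: ≡ 1 ✗]
109^110 ≡ 299 (mod 331)  [q = 3: ≢ 1 ✓]
109^66 ≡ 64 (mod 331)  [q = 5: ≢ 1 ✓]
109^30 ≡ 293 (mod 331)  [q = 11: ≢ 1 ✓]
Since 109^165 ≡ 1, the order of 109 divides 165 < 330, so 109 is not a primitive root.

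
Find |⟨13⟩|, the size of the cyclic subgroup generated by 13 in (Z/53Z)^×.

By Lagrange's theorem, ord_53(13) divides φ(53) = 53 − 1 = 52 = 2^2 · 13.
Divisors of 52: 1, 2, 4, 13, 26, 52.
Check 13^d mod 53 for each divisor in increasing order:
13^1 ≡ 13 (mod 53)
13^2 ≡ 10 (mod 53)
13^4 ≡ 47 (mod 53)
13^13 ≡ 1 (mod 53) ✓
Hence ord(13) = 13.

13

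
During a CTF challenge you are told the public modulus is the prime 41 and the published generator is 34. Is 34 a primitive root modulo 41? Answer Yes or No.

φ(41) = 41 − 1 = 40 = 2^3 · 5.
It suffices to check that the order of 34 is not a proper divisor of 40: compute 34^(40/q) for q ∈ {2, 5}.
34^20 ≡ 40 (mod 41)  [q = 2: ≢ 1 ✓]
34^8 ≡ 37 (mod 41)  [q = 5: ≢ 1 ✓]
None equal 1, so ord_41(34) = 40: 34 is a primitive root.

Yes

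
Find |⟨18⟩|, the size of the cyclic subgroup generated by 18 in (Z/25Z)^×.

ord(18) | φ(25) = φ(5^2) = 5·(5−1) = 20 = 2^2 · 5.
Divisors of 20: 1, 2, 4, 5, 10, 20.
Evaluate successive powers at the divisors of 20:
18^1 ≡ 18 (mod 25)
18^2 ≡ 24 (mod 25)
18^4 ≡ 1 (mod 25) ✓
Hence ord(18) = 4.

4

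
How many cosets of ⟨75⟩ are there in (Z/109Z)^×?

By Lagrange's theorem, ord_109(75) divides φ(109) = 109 − 1 = 108 = 2^2 · 3^3.
Divisors of 108: 1, 2, 3, 4, 6, 9, 12, 18, 27, 36, 54, 108.
Test each divisor d:
75^1 ≡ 75
75^2 ≡ 66
75^3 ≡ 45
75^4 ≡ 105
75^6 ≡ 63
75^9 ≡ 1
The order of 75 is 9, so the subgroup it generates has 9 elements.
The index is φ(109) / ord(75) = 108 / 9 = 12.

12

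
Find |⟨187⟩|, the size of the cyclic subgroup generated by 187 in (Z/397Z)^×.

The order of 187 must divide φ(397) = 397 − 1 = 396 = 2^2 · 3^2 · 11.
Divisors of 396: 1, 2, 3, 4, 6, 9, 11, 12, 18, 22, 33, 36, 44, 66, 99, 132, 198, 396.
Check 187^d mod 397 for each divisor in increasing order:
187^1 ≡ 187 (mod 397)
187^2 ≡ 33 (mod 397)
187^3 ≡ 216 (mod 397)
187^4 ≡ 295 (mod 397)
187^6 ≡ 207 (mod 397)
187^9 ≡ 248 (mod 397)
187^11 ≡ 244 (mod 397)
187^12 ≡ 370 (mod 397)
187^18 ≡ 366 (mod 397)
187^22 ≡ 383 (mod 397)
187^33 ≡ 157 (mod 397)
187^36 ≡ 167 (mod 397)
187^44 ≡ 196 (mod 397)
187^66 ≡ 35 (mod 397)
187^99 ≡ 334 (mod 397)
187^132 ≡ 34 (mod 397)
187^198 ≡ 396 (mod 397)
187^396 ≡ 1 (mod 397) ✓
The smallest such exponent is 396, so the order of 187 is 396.

396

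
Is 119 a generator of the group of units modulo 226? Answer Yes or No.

φ(226) = φ(2)·φ(113) = 1·112 = 112 = 2^4 · 7.
119 is a primitive root mod 226 iff 119^(φ(226)/q) ≢ 1 for every prime q | φ(226), i.e. q ∈ {2, 7}.
119^56 ≡ 225 (mod 226)  [q = 2: ≢ 1 ✓]
119^16 ≡ 143 (mod 226)  [q = 7: ≢ 1 ✓]
All checks pass, so 119 has order 112 and is a primitive root modulo 226.

Yes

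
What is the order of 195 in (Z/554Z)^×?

ord(195) | φ(554) = φ(2)·φ(277) = 1·276 = 276 = 2^2 · 3 · 23.
Divisors of 276: 1, 2, 3, 4, 6, 12, 23, 46, 69, 92, 138, 276.
Test each divisor d:
195^1 ≡ 195 (mod 554)
195^2 ≡ 353 (mod 554)
195^3 ≡ 139 (mod 554)
195^4 ≡ 513 (mod 554)
195^6 ≡ 485 (mod 554)
195^12 ≡ 329 (mod 554)
195^23 ≡ 217 (mod 554)
195^46 ≡ 553 (mod 554)
195^69 ≡ 337 (mod 554)
195^92 ≡ 1 (mod 554) ✓
So ord_554(195) = 92.

92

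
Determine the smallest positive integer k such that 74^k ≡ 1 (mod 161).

66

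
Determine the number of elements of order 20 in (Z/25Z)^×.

φ(25) = φ(5^2) = 5·(5−1) = 20 = 2^2 · 5.
In a cyclic group of order 20, there are φ(d) elements of order d for each divisor d of 20, and zero for non-divisors.
20 = 2^2 · 5 divides 20, and φ(20) = 8.

8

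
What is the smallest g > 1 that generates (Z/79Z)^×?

3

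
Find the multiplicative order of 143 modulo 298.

74

ord(143) | φ(298) = φ(2)·φ(149) = 1·148 = 148 = 2^2 · 37.
Divisors of 148: 1, 2, 4, 37, 74, 148.
Check 143^d mod 298 for each divisor in increasing order:
143^1 ≡ 143
143^2 ≡ 185
143^4 ≡ 253
143^37 ≡ 297
143^74 ≡ 1
Therefore the multiplicative order of 143 modulo 298 is 74.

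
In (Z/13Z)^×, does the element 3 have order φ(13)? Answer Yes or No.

No

φ(13) = 13 − 1 = 12 = 2^2 · 3.
An element g generates (Z/13Z)^× iff g^(12/q) ≢ 1 (mod 13) for each prime q ∈ {2, 3}.
3^6 ≡ 1 (mod 13)  [q = 2: ≡ 1 ✗]
3^4 ≡ 3 (mod 13)  [q = 3: ≢ 1 ✓]
The check at q = 2 fails, so 3 generates a proper subgroup.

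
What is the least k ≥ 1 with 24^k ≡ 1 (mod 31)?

ord(24) | φ(31) = 31 − 1 = 30 = 2 · 3 · 5.
Divisors of 30: 1, 2, 3, 5, 6, 10, 15, 30.
Compute 24^d (mod 31) for the divisors d until we hit 1:
24^1 ≡ 24
24^2 ≡ 18
24^3 ≡ 29
24^5 ≡ 26
24^6 ≡ 4
24^10 ≡ 25
24^15 ≡ 30
24^30 ≡ 1
The smallest such exponent is 30, so the order of 24 is 30.

30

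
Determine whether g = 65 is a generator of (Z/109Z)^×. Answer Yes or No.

Yes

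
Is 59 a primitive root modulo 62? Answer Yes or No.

φ(62) = φ(2)·φ(31) = 1·30 = 30 = 2 · 3 · 5.
Test 59^(30/q) mod 62 for each prime factor q of 30:
59^15 ≡ 1 (mod 62)  [q = 2: ≡ 1 ✗]
59^10 ≡ 25 (mod 62)  [q = 3: ≢ 1 ✓]
59^6 ≡ 47 (mod 62)  [q = 5: ≢ 1 ✓]
Since 59^15 ≡ 1, the order of 59 divides 15 < 30, so 59 is not a primitive root.

No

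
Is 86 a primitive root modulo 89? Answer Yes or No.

φ(89) = 89 − 1 = 88 = 2^3 · 11.
Test 86^(88/q) mod 89 for each prime factor q of 88:
86^44 ≡ 88 (mod 89)  [q = 2: ≢ 1 ✓]
86^8 ≡ 64 (mod 89)  [q = 11: ≢ 1 ✓]
None equal 1, so ord_89(86) = 88: 86 is a primitive root.

Yes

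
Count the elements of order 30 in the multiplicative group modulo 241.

8

φ(241) = 241 − 1 = 240 = 2^4 · 3 · 5.
(Z/241Z)^× is cyclic (|G| = 240); a cyclic group of order m has exactly φ(d) elements of each order d | m, and none otherwise.
30 = 2 · 3 · 5 divides 240, and φ(30) = 8.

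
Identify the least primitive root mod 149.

φ(149) = 149 − 1 = 148 = 2^2 · 37.
Test candidates g = 2, 3, … against the prime factors q ∈ {2, 37} of φ(149): g is a generator iff g^(148/q) ≢ 1 for every such q.
g = 2: 2^74 ≡ 148; 2^4 ≡ 16 — none is 1, so 2 is a primitive root.
So 2 is the smallest generator of (Z/149Z)^×.

2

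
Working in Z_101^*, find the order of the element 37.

ord(37) | φ(101) = 101 − 1 = 100 = 2^2 · 5^2.
Divisors of 100: 1, 2, 4, 5, 10, 20, 25, 50, 100.
Check 37^d mod 101 for each divisor in increasing order:
37^1 ≡ 37 (mod 101)
37^2 ≡ 56 (mod 101)
37^4 ≡ 5 (mod 101)
37^5 ≡ 84 (mod 101)
37^10 ≡ 87 (mod 101)
37^20 ≡ 95 (mod 101)
37^25 ≡ 1 (mod 101) ✓
The smallest such exponent is 25, so the order of 37 is 25.

25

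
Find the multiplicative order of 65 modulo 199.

By Lagrange's theorem, ord_199(65) divides φ(199) = 199 − 1 = 198 = 2 · 3^2 · 11.
Divisors of 198: 1, 2, 3, 6, 9, 11, 18, 22, 33, 66, 99, 198.
Compute 65^d (mod 199) for the divisors d until we hit 1:
65^1 ≡ 65 (mod 199)
65^2 ≡ 46 (mod 199)
65^3 ≡ 5 (mod 199)
65^6 ≡ 25 (mod 199)
65^9 ≡ 125 (mod 199)
65^11 ≡ 178 (mod 199)
65^18 ≡ 103 (mod 199)
65^22 ≡ 43 (mod 199)
65^33 ≡ 92 (mod 199)
65^66 ≡ 106 (mod 199)
65^99 ≡ 1 (mod 199) ✓
Hence ord(65) = 99.

99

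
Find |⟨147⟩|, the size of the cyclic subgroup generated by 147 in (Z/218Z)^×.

ord(147) | φ(218) = φ(2)·φ(109) = 1·108 = 108 = 2^2 · 3^3.
Divisors of 108: 1, 2, 3, 4, 6, 9, 12, 18, 27, 36, 54, 108.
Compute 147^d (mod 218) for the divisors d until we hit 1:
147^1 ≡ 147 (mod 218)
147^2 ≡ 27 (mod 218)
147^3 ≡ 45 (mod 218)
147^4 ≡ 75 (mod 218)
147^6 ≡ 63 (mod 218)
147^9 ≡ 1 (mod 218) ✓
Therefore the multiplicative order of 147 modulo 218 is 9.

9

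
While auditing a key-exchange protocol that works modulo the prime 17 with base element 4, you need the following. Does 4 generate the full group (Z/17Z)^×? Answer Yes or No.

φ(17) = 17 − 1 = 16 = 2^4.
4 is a primitive root mod 17 iff 4^(φ(17)/q) ≢ 1 for every prime q | φ(17), i.e. q ∈ {2}.
4^8 ≡ 1 (mod 17)  [q = 2: ≡ 1 ✗]
4^8 ≡ 1 shows ord(4) | 8, strictly less than φ(17); not a primitive root.

No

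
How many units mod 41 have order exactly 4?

φ(41) = 41 − 1 = 40 = 2^3 · 5.
In a cyclic group of order 40, there are φ(d) elements of order d for each divisor d of 40, and zero for non-divisors.
4 = 2^2 divides 40, and φ(4) = 2.

2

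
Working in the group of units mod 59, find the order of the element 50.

The order of 50 must divide φ(59) = 59 − 1 = 58 = 2 · 29.
Divisors of 58: 1, 2, 29, 58.
Compute 50^d (mod 59) for the divisors d until we hit 1:
50^1 ≡ 50 (mod 59)
50^2 ≡ 22 (mod 59)
50^29 ≡ 58 (mod 59)
50^58 ≡ 1 (mod 59) ✓
The smallest such exponent is 58, so the order of 50 is 58.

58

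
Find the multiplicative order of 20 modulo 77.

By Lagrange's theorem, ord_77(20) divides φ(77) = φ(7·11) = (7−1)·(11−1) = 6·10 = 60 = 2^2 · 3 · 5.
Divisors of 60: 1, 2, 3, 4, 5, 6, 10, 12, 15, 20, 30, 60.
Check 20^d mod 77 for each divisor in increasing order:
20^1 ≡ 20 (mod 77)
20^2 ≡ 15 (mod 77)
20^3 ≡ 69 (mod 77)
20^4 ≡ 71 (mod 77)
20^5 ≡ 34 (mod 77)
20^6 ≡ 64 (mod 77)
20^10 ≡ 1 (mod 77) ✓
Therefore the multiplicative order of 20 modulo 77 is 10.

10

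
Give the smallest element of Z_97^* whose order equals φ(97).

5

φ(97) = 97 − 1 = 96 = 2^5 · 3.
g is a primitive root iff g^(96/q) ≢ 1 (mod 97) for each prime q ∈ {2, 3}.
g = 2: 2^48 ≡ 1 — hits 1, so not a primitive root.
g = 3: 3^48 ≡ 1 — hits 1, so not a primitive root.
g = 4: 4^48 ≡ 1 — hits 1, so not a primitive root.
g = 5: 5^48 ≡ 96; 5^32 ≡ 35 — none is 1, so 5 is a primitive root.
The smallest primitive root modulo 97 is 5.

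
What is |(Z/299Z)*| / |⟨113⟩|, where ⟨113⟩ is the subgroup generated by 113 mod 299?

4

The order of 113 must divide φ(299) = φ(13·23) = (13−1)·(23−1) = 12·22 = 264 = 2^3 · 3 · 11.
Divisors of 264: 1, 2, 3, 4, 6, 8, 11, 12, 22, 24, 33, 44, 66, 88, 132, 264.
Evaluate successive powers at the divisors of 264:
113^1 ≡ 113 (mod 299)
113^2 ≡ 211 (mod 299)
113^3 ≡ 222 (mod 299)
113^4 ≡ 269 (mod 299)
113^6 ≡ 248 (mod 299)
113^8 ≡ 3 (mod 299)
113^11 ≡ 68 (mod 299)
113^12 ≡ 209 (mod 299)
113^22 ≡ 139 (mod 299)
113^24 ≡ 27 (mod 299)
113^33 ≡ 183 (mod 299)
113^44 ≡ 185 (mod 299)
113^66 ≡ 1 (mod 299) ✓
So ord_299(113) = 66, hence |⟨113⟩| = 66.
Index = |(Z/299Z)^×| / |⟨113⟩| = 264 / 66 = 4.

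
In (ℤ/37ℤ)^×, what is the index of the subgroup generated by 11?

6

ord(11) | φ(37) = 37 − 1 = 36 = 2^2 · 3^2.
Divisors of 36: 1, 2, 3, 4, 6, 9, 12, 18, 36.
Test each divisor d:
11^1 ≡ 11
11^2 ≡ 10
11^3 ≡ 36
11^4 ≡ 26
11^6 ≡ 1
So ord_37(11) = 6, hence |⟨11⟩| = 6.
Index = |(Z/37Z)^×| / |⟨11⟩| = 36 / 6 = 6.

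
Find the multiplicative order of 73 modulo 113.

16

By Lagrange's theorem, ord_113(73) divides φ(113) = 113 − 1 = 112 = 2^4 · 7.
Divisors of 112: 1, 2, 4, 7, 8, 14, 16, 28, 56, 112.
Test each divisor d:
73^1 ≡ 73
73^2 ≡ 18
73^4 ≡ 98
73^7 ≡ 65
73^8 ≡ 112
73^14 ≡ 44
73^16 ≡ 1
So ord_113(73) = 16.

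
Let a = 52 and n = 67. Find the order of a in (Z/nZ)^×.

22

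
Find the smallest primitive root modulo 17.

φ(17) = 17 − 1 = 16 = 2^4.
Test candidates g = 2, 3, … against the prime factors q ∈ {2} of φ(17): g is a generator iff g^(16/q) ≢ 1 for every such q.
g = 2: 2^8 ≡ 1 — hits 1, so not a primitive root.
g = 3: 3^8 ≡ 16 — none is 1, so 3 is a primitive root.
The smallest primitive root modulo 17 is 3.

3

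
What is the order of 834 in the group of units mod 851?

ord(834) | φ(851) = φ(23·37) = (23−1)·(37−1) = 22·36 = 792 = 2^3 · 3^2 · 11.
Divisors of 792: 1, 2, 3, 4, 6, 8, 9, 11, 12, 18, 22, 24, 33, 36, 44, 66, 72, 88, 99, 132, 198, 264, 396, 792.
Compute 834^d (mod 851) for the divisors d until we hit 1:
834^1 ≡ 834 (mod 851)
834^2 ≡ 289 (mod 851)
834^3 ≡ 193 (mod 851)
834^4 ≡ 123 (mod 851)
834^6 ≡ 656 (mod 851)
834^8 ≡ 662 (mod 851)
834^9 ≡ 660 (mod 851)
834^11 ≡ 116 (mod 851)
834^12 ≡ 581 (mod 851)
834^18 ≡ 739 (mod 851)
834^22 ≡ 691 (mod 851)
834^24 ≡ 565 (mod 851)
834^33 ≡ 162 (mod 851)
834^36 ≡ 630 (mod 851)
834^44 ≡ 70 (mod 851)
834^66 ≡ 714 (mod 851)
834^72 ≡ 334 (mod 851)
834^88 ≡ 645 (mod 851)
834^99 ≡ 783 (mod 851)
834^132 ≡ 47 (mod 851)
834^198 ≡ 369 (mod 851)
834^264 ≡ 507 (mod 851)
834^396 ≡ 1 (mod 851) ✓
So ord_851(834) = 396.

396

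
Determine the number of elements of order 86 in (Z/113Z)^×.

0

φ(113) = 113 − 1 = 112 = 2^4 · 7.
In a cyclic group of order 112, there are φ(d) elements of order d for each divisor d of 112, and zero for non-divisors.
Here 112 is not a multiple of 86, so there are no elements of order 86.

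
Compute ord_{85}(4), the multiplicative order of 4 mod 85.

4

By Lagrange's theorem, ord_85(4) divides φ(85) = φ(5·17) = (5−1)·(17−1) = 4·16 = 64 = 2^6.
Divisors of 64: 1, 2, 4, 8, 16, 32, 64.
Check 4^d mod 85 for each divisor in increasing order:
4^1 ≡ 4 (mod 85)
4^2 ≡ 16 (mod 85)
4^4 ≡ 1 (mod 85) ✓
The smallest such exponent is 4, so the order of 4 is 4.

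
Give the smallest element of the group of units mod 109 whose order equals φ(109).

6

φ(109) = 109 − 1 = 108 = 2^2 · 3^3.
Test candidates g = 2, 3, … against the prime factors q ∈ {2, 3} of φ(109): g is a generator iff g^(108/q) ≢ 1 for every such q.
g = 2: 2^54 ≡ 108; 2^36 ≡ 1 — hits 1, so not a primitive root.
g = 3: 3^54 ≡ 1 — hits 1, so not a primitive root.
g = 4: 4^54 ≡ 1 — hits 1, so not a primitive root.
g = 5: 5^54 ≡ 1 — hits 1, so not a primitive root.
g = 6: 6^54 ≡ 108; 6^36 ≡ 63 — none is 1, so 6 is a primitive root.
So 6 is the smallest generator of (Z/109Z)^×.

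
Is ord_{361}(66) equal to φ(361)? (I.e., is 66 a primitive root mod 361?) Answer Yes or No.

No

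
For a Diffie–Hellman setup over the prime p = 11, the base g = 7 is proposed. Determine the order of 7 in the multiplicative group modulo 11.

By Lagrange's theorem, ord_11(7) divides φ(11) = 11 − 1 = 10 = 2 · 5.
Divisors of 10: 1, 2, 5, 10.
Check 7^d mod 11 for each divisor in increasing order:
7^1 ≡ 7
7^2 ≡ 5
7^5 ≡ 10
7^10 ≡ 1
Hence ord(7) = 10.

10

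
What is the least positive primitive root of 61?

2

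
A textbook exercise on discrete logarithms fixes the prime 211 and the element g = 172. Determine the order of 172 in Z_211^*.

105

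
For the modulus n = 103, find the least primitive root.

5

φ(103) = 103 − 1 = 102 = 2 · 3 · 17.
Test candidates g = 2, 3, … against the prime factors q ∈ {2, 3, 17} of φ(103): g is a generator iff g^(102/q) ≢ 1 for every such q.
g = 2: 2^51 ≡ 1 — hits 1, so not a primitive root.
g = 3: 3^51 ≡ 102; 3^34 ≡ 1 — hits 1, so not a primitive root.
g = 4: 4^51 ≡ 1 — hits 1, so not a primitive root.
g = 5: 5^51 ≡ 102; 5^34 ≡ 56; 5^6 ≡ 72 — none is 1, so 5 is a primitive root.
So 5 is the smallest generator of (Z/103Z)^×.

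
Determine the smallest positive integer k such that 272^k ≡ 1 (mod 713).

ord(272) | φ(713) = φ(23·31) = (23−1)·(31−1) = 22·30 = 660 = 2^2 · 3 · 5 · 11.
Divisors of 660: 1, 2, 3, 4, 5, 6, 10, 11, 12, 15, 20, 22, 30, 33, 44, 55, 60, 66, 110, 132, 165, 220, 330, 660.
Evaluate successive powers at the divisors of 660:
272^1 ≡ 272 (mod 713)
272^2 ≡ 545 (mod 713)
272^3 ≡ 649 (mod 713)
272^4 ≡ 417 (mod 713)
272^5 ≡ 57 (mod 713)
272^6 ≡ 531 (mod 713)
272^10 ≡ 397 (mod 713)
272^11 ≡ 321 (mod 713)
272^12 ≡ 326 (mod 713)
272^15 ≡ 526 (mod 713)
272^20 ≡ 36 (mod 713)
272^22 ≡ 369 (mod 713)
272^30 ≡ 32 (mod 713)
272^33 ≡ 91 (mod 713)
272^44 ≡ 691 (mod 713)
272^55 ≡ 68 (mod 713)
272^60 ≡ 311 (mod 713)
272^66 ≡ 438 (mod 713)
272^110 ≡ 346 (mod 713)
272^132 ≡ 47 (mod 713)
272^165 ≡ 712 (mod 713)
272^220 ≡ 645 (mod 713)
272^330 ≡ 1 (mod 713) ✓
Hence ord(272) = 330.

330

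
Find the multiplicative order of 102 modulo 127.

42

Since 102 ∈ (Z/127Z)^×, its order divides φ(127) = 127 − 1 = 126 = 2 · 3^2 · 7.
Divisors of 126: 1, 2, 3, 6, 7, 9, 14, 18, 21, 42, 63, 126.
Test each divisor d:
102^1 ≡ 102 (mod 127)
102^2 ≡ 117 (mod 127)
102^3 ≡ 123 (mod 127)
102^6 ≡ 16 (mod 127)
102^7 ≡ 108 (mod 127)
102^9 ≡ 63 (mod 127)
102^14 ≡ 107 (mod 127)
102^18 ≡ 32 (mod 127)
102^21 ≡ 126 (mod 127)
102^42 ≡ 1 (mod 127) ✓
So ord_127(102) = 42.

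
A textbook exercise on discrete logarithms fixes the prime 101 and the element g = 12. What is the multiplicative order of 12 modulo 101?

100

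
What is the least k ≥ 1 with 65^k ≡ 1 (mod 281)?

Since 65 ∈ (Z/281Z)^×, its order divides φ(281) = 281 − 1 = 280 = 2^3 · 5 · 7.
Divisors of 280: 1, 2, 4, 5, 7, 8, 10, 14, 20, 28, 35, 40, 56, 70, 140, 280.
Compute 65^d (mod 281) for the divisors d until we hit 1:
65^1 ≡ 65
65^2 ≡ 10
65^4 ≡ 100
65^5 ≡ 37
65^7 ≡ 89
65^8 ≡ 165
65^10 ≡ 245
65^14 ≡ 53
65^20 ≡ 172
65^28 ≡ 280
65^35 ≡ 192
65^40 ≡ 79
65^56 ≡ 1
Therefore the multiplicative order of 65 modulo 281 is 56.

56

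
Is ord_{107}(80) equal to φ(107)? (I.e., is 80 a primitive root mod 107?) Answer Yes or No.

φ(107) = 107 − 1 = 106 = 2 · 53.
It suffices to check that the order of 80 is not a proper divisor of 106: compute 80^(106/q) for q ∈ {2, 53}.
80^53 ≡ 106 (mod 107)  [q = 2: ≢ 1 ✓]
80^2 ≡ 87 (mod 107)  [q = 53: ≢ 1 ✓]
Every test exponent gives a nontrivial residue, hence 80 generates the full group.

Yes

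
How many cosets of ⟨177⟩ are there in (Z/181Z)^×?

4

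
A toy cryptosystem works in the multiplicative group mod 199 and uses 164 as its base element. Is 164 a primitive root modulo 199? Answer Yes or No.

Yes

φ(199) = 199 − 1 = 198 = 2 · 3^2 · 11.
Test 164^(198/q) mod 199 for each prime factor q of 198:
164^99 ≡ 198 (mod 199)  [q = 2: ≢ 1 ✓]
164^66 ≡ 106 (mod 199)  [q = 3: ≢ 1 ✓]
164^18 ≡ 188 (mod 199)  [q = 11: ≢ 1 ✓]
All checks pass, so 164 has order 198 and is a primitive root modulo 199.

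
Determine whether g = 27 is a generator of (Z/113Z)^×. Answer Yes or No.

φ(113) = 113 − 1 = 112 = 2^4 · 7.
Test 27^(112/q) mod 113 for each prime factor q of 112:
27^56 ≡ 112 (mod 113)  [q = 2: ≢ 1 ✓]
27^16 ≡ 16 (mod 113)  [q = 7: ≢ 1 ✓]
All checks pass, so 27 has order 112 and is a primitive root modulo 113.

Yes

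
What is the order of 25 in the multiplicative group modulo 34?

8

ord(25) | φ(34) = φ(2)·φ(17) = 1·16 = 16 = 2^4.
Divisors of 16: 1, 2, 4, 8, 16.
Evaluate successive powers at the divisors of 16:
25^1 ≡ 25 (mod 34)
25^2 ≡ 13 (mod 34)
25^4 ≡ 33 (mod 34)
25^8 ≡ 1 (mod 34) ✓
Therefore the multiplicative order of 25 modulo 34 is 8.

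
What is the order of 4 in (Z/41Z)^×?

The order of 4 must divide φ(41) = 41 − 1 = 40 = 2^3 · 5.
Divisors of 40: 1, 2, 4, 5, 8, 10, 20, 40.
Check 4^d mod 41 for each divisor in increasing order:
4^1 ≡ 4
4^2 ≡ 16
4^4 ≡ 10
4^5 ≡ 40
4^8 ≡ 18
4^10 ≡ 1
So ord_41(4) = 10.

10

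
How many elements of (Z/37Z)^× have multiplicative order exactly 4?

2

φ(37) = 37 − 1 = 36 = 2^2 · 3^2.
(Z/37Z)^× is cyclic (|G| = 36); a cyclic group of order m has exactly φ(d) elements of each order d | m, and none otherwise.
4 = 2^2 divides 36, and φ(4) = 2.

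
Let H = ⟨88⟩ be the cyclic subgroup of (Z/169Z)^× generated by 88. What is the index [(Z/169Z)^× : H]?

2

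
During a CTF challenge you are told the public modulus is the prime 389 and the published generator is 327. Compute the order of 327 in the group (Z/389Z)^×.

97

By Lagrange's theorem, ord_389(327) divides φ(389) = 389 − 1 = 388 = 2^2 · 97.
Divisors of 388: 1, 2, 4, 97, 194, 388.
Test each divisor d:
327^1 ≡ 327 (mod 389)
327^2 ≡ 343 (mod 389)
327^4 ≡ 171 (mod 389)
327^97 ≡ 1 (mod 389) ✓
Therefore the multiplicative order of 327 modulo 389 is 97.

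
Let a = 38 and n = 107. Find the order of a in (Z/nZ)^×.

Since 38 ∈ (Z/107Z)^×, its order divides φ(107) = 107 − 1 = 106 = 2 · 53.
Divisors of 106: 1, 2, 53, 106.
Compute 38^d (mod 107) for the divisors d until we hit 1:
38^1 ≡ 38 (mod 107)
38^2 ≡ 53 (mod 107)
38^53 ≡ 106 (mod 107)
38^106 ≡ 1 (mod 107) ✓
Therefore the multiplicative order of 38 modulo 107 is 106.

106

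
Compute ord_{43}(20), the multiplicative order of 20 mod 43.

The order of 20 must divide φ(43) = 43 − 1 = 42 = 2 · 3 · 7.
Divisors of 42: 1, 2, 3, 6, 7, 14, 21, 42.
Evaluate successive powers at the divisors of 42:
20^1 ≡ 20 (mod 43)
20^2 ≡ 13 (mod 43)
20^3 ≡ 2 (mod 43)
20^6 ≡ 4 (mod 43)
20^7 ≡ 37 (mod 43)
20^14 ≡ 36 (mod 43)
20^21 ≡ 42 (mod 43)
20^42 ≡ 1 (mod 43) ✓
Therefore the multiplicative order of 20 modulo 43 is 42.

42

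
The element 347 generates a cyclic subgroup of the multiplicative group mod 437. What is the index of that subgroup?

4

By Lagrange's theorem, ord_437(347) divides φ(437) = φ(19·23) = (19−1)·(23−1) = 18·22 = 396 = 2^2 · 3^2 · 11.
Divisors of 396: 1, 2, 3, 4, 6, 9, 11, 12, 18, 22, 33, 36, 44, 66, 99, 132, 198, 396.
Check 347^d mod 437 for each divisor in increasing order:
347^1 ≡ 347 (mod 437)
347^2 ≡ 234 (mod 437)
347^3 ≡ 353 (mod 437)
347^4 ≡ 131 (mod 437)
347^6 ≡ 64 (mod 437)
347^9 ≡ 305 (mod 437)
347^11 ≡ 139 (mod 437)
347^12 ≡ 163 (mod 437)
347^18 ≡ 381 (mod 437)
347^22 ≡ 93 (mod 437)
347^33 ≡ 254 (mod 437)
347^36 ≡ 77 (mod 437)
347^44 ≡ 346 (mod 437)
347^66 ≡ 277 (mod 437)
347^99 ≡ 1 (mod 437) ✓
So ord_437(347) = 99, hence |⟨347⟩| = 99.
[(Z/437Z)^× : ⟨347⟩] = 396/99 = 4.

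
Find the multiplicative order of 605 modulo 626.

312

Since 605 ∈ (Z/626Z)^×, its order divides φ(626) = φ(2)·φ(313) = 1·312 = 312 = 2^3 · 3 · 13.
Divisors of 312: 1, 2, 3, 4, 6, 8, 12, 13, 24, 26, 39, 52, 78, 104, 156, 312.
Test each divisor d:
605^1 ≡ 605
605^2 ≡ 441
605^3 ≡ 129
605^4 ≡ 421
605^6 ≡ 365
605^8 ≡ 83
605^12 ≡ 513
605^13 ≡ 495
605^24 ≡ 249
605^26 ≡ 259
605^39 ≡ 501
605^52 ≡ 99
605^78 ≡ 601
605^104 ≡ 411
605^156 ≡ 625
605^312 ≡ 1
Therefore the multiplicative order of 605 modulo 626 is 312.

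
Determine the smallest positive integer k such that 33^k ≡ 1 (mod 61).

ord(33) | φ(61) = 61 − 1 = 60 = 2^2 · 3 · 5.
Divisors of 60: 1, 2, 3, 4, 5, 6, 10, 12, 15, 20, 30, 60.
Test each divisor d:
33^1 ≡ 33 (mod 61)
33^2 ≡ 52 (mod 61)
33^3 ≡ 8 (mod 61)
33^4 ≡ 20 (mod 61)
33^5 ≡ 50 (mod 61)
33^6 ≡ 3 (mod 61)
33^10 ≡ 60 (mod 61)
33^12 ≡ 9 (mod 61)
33^15 ≡ 11 (mod 61)
33^20 ≡ 1 (mod 61) ✓
Therefore the multiplicative order of 33 modulo 61 is 20.

20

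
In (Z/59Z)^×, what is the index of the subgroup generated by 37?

1

ord(37) | φ(59) = 59 − 1 = 58 = 2 · 29.
Divisors of 58: 1, 2, 29, 58.
Compute 37^d (mod 59) for the divisors d until we hit 1:
37^1 ≡ 37 (mod 59)
37^2 ≡ 12 (mod 59)
37^29 ≡ 58 (mod 59)
37^58 ≡ 1 (mod 59) ✓
The order of 37 is 58, so the subgroup it generates has 58 elements.
[(Z/59Z)^× : ⟨37⟩] = 58/58 = 1.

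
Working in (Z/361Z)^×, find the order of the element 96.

ord(96) | φ(361) = φ(19^2) = 19·(19−1) = 342 = 2 · 3^2 · 19.
Divisors of 342: 1, 2, 3, 6, 9, 18, 19, 38, 57, 114, 171, 342.
Test each divisor d:
96^1 ≡ 96 (mod 361)
96^2 ≡ 191 (mod 361)
96^3 ≡ 286 (mod 361)
96^6 ≡ 210 (mod 361)
96^9 ≡ 134 (mod 361)
96^18 ≡ 267 (mod 361)
96^19 ≡ 1 (mod 361) ✓
Hence ord(96) = 19.

19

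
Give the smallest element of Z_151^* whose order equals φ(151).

6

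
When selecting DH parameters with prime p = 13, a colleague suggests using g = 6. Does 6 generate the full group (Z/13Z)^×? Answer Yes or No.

φ(13) = 13 − 1 = 12 = 2^2 · 3.
An element g generates (Z/13Z)^× iff g^(12/q) ≢ 1 (mod 13) for each prime q ∈ {2, 3}.
6^6 ≡ 12 (mod 13)  [q = 2: ≢ 1 ✓]
6^4 ≡ 9 (mod 13)  [q = 3: ≢ 1 ✓]
None equal 1, so ord_13(6) = 12: 6 is a primitive root.

Yes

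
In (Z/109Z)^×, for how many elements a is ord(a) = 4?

2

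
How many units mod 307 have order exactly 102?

32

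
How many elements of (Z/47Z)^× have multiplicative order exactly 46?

φ(47) = 47 − 1 = 46 = 2 · 23.
Since (Z/47Z)^× is cyclic of order 46, the number of elements of order d is φ(d) when d | 46 and 0 otherwise.
46 = 2 · 23 divides 46, and φ(46) = 22.

22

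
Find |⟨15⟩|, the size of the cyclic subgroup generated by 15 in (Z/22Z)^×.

ord(15) | φ(22) = φ(2)·φ(11) = 1·10 = 10 = 2 · 5.
Divisors of 10: 1, 2, 5, 10.
Compute 15^d (mod 22) for the divisors d until we hit 1:
15^1 ≡ 15 (mod 22)
15^2 ≡ 5 (mod 22)
15^5 ≡ 1 (mod 22) ✓
The smallest such exponent is 5, so the order of 15 is 5.

5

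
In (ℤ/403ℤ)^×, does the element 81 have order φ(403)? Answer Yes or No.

No

403 = 13 · 31 is a product of two distinct odd primes, so (Z/403Z)^× ≅ (Z/13Z)^× × (Z/31Z)^× is not cyclic.
No primitive root modulo 403 exists; in particular 81 is not one.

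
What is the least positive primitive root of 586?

3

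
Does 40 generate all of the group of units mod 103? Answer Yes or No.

φ(103) = 103 − 1 = 102 = 2 · 3 · 17.
40 is a primitive root mod 103 iff 40^(φ(103)/q) ≢ 1 for every prime q | φ(103), i.e. q ∈ {2, 3, 17}.
40^51 ≡ 102 (mod 103)  [q = 2: ≢ 1 ✓]
40^34 ≡ 56 (mod 103)  [q = 3: ≢ 1 ✓]
40^6 ≡ 30 (mod 103)  [q = 17: ≢ 1 ✓]
All checks pass, so 40 has order 102 and is a primitive root modulo 103.

Yes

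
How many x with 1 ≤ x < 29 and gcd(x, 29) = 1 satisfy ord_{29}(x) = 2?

1

φ(29) = 29 − 1 = 28 = 2^2 · 7.
(Z/29Z)^× is cyclic (|G| = 28); a cyclic group of order m has exactly φ(d) elements of each order d | m, and none otherwise.
2 | 28, and φ(2) = 2 − 1 = 1.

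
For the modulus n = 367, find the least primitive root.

6

φ(367) = 367 − 1 = 366 = 2 · 3 · 61.
g is a primitive root iff g^(366/q) ≢ 1 (mod 367) for each prime q ∈ {2, 3, 61}.
g = 2: 2^183 ≡ 1 — hits 1, so not a primitive root.
g = 3: 3^183 ≡ 366; 3^122 ≡ 1 — hits 1, so not a primitive root.
g = 4: 4^183 ≡ 1 — hits 1, so not a primitive root.
g = 5: 5^183 ≡ 366; 5^122 ≡ 1 — hits 1, so not a primitive root.
g = 6: 6^183 ≡ 366; 6^122 ≡ 283; 6^6 ≡ 47 — none is 1, so 6 is a primitive root.
The smallest primitive root modulo 367 is 6.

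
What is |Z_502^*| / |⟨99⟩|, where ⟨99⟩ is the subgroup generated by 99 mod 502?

1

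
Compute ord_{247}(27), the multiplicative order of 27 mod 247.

6

The order of 27 must divide φ(247) = φ(13·19) = (13−1)·(19−1) = 12·18 = 216 = 2^3 · 3^3.
Divisors of 216: 1, 2, 3, 4, 6, 8, 9, 12, 18, 24, 27, 36, 54, 72, 108, 216.
Check 27^d mod 247 for each divisor in increasing order:
27^1 ≡ 27 (mod 247)
27^2 ≡ 235 (mod 247)
27^3 ≡ 170 (mod 247)
27^4 ≡ 144 (mod 247)
27^6 ≡ 1 (mod 247) ✓
Hence ord(27) = 6.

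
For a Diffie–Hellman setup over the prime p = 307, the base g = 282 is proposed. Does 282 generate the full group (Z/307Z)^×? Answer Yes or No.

φ(307) = 307 − 1 = 306 = 2 · 3^2 · 17.
Test 282^(306/q) mod 307 for each prime factor q of 306:
282^153 ≡ 306 (mod 307)  [q = 2: ≢ 1 ✓]
282^102 ≡ 17 (mod 307)  [q = 3: ≢ 1 ✓]
282^18 ≡ 114 (mod 307)  [q = 17: ≢ 1 ✓]
All checks pass, so 282 has order 306 and is a primitive root modulo 307.

Yes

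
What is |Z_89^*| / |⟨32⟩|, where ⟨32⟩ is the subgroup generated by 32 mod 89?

8

The order of 32 must divide φ(89) = 89 − 1 = 88 = 2^3 · 11.
Divisors of 88: 1, 2, 4, 8, 11, 22, 44, 88.
Check 32^d mod 89 for each divisor in increasing order:
32^1 ≡ 32 (mod 89)
32^2 ≡ 45 (mod 89)
32^4 ≡ 67 (mod 89)
32^8 ≡ 39 (mod 89)
32^11 ≡ 1 (mod 89) ✓
Thus |⟨32⟩| = ord(32) = 11.
[(Z/89Z)^× : ⟨32⟩] = 88/11 = 8.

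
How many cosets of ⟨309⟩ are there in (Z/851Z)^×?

By Lagrange's theorem, ord_851(309) divides φ(851) = φ(23·37) = (23−1)·(37−1) = 22·36 = 792 = 2^3 · 3^2 · 11.
Divisors of 792: 1, 2, 3, 4, 6, 8, 9, 11, 12, 18, 22, 24, 33, 36, 44, 66, 72, 88, 99, 132, 198, 264, 396, 792.
Evaluate successive powers at the divisors of 792:
309^1 ≡ 309 (mod 851)
309^2 ≡ 169 (mod 851)
309^3 ≡ 310 (mod 851)
309^4 ≡ 478 (mod 851)
309^6 ≡ 788 (mod 851)
309^8 ≡ 416 (mod 851)
309^9 ≡ 43 (mod 851)
309^11 ≡ 459 (mod 851)
309^12 ≡ 565 (mod 851)
309^18 ≡ 147 (mod 851)
309^22 ≡ 484 (mod 851)
309^24 ≡ 100 (mod 851)
309^33 ≡ 45 (mod 851)
309^36 ≡ 334 (mod 851)
309^44 ≡ 231 (mod 851)
309^66 ≡ 323 (mod 851)
309^72 ≡ 75 (mod 851)
309^88 ≡ 599 (mod 851)
309^99 ≡ 68 (mod 851)
309^132 ≡ 507 (mod 851)
309^198 ≡ 369 (mod 851)
309^264 ≡ 47 (mod 851)
309^396 ≡ 1 (mod 851) ✓
So ord_851(309) = 396, hence |⟨309⟩| = 396.
Index = |(Z/851Z)^×| / |⟨309⟩| = 792 / 396 = 2.

2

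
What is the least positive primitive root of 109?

6

φ(109) = 109 − 1 = 108 = 2^2 · 3^3.
Test candidates g = 2, 3, … against the prime factors q ∈ {2, 3} of φ(109): g is a generator iff g^(108/q) ≢ 1 for every such q.
g = 2: 2^54 ≡ 108; 2^36 ≡ 1 — hits 1, so not a primitive root.
g = 3: 3^54 ≡ 1 — hits 1, so not a primitive root.
g = 4: 4^54 ≡ 1 — hits 1, so not a primitive root.
g = 5: 5^54 ≡ 1 — hits 1, so not a primitive root.
g = 6: 6^54 ≡ 108; 6^36 ≡ 63 — none is 1, so 6 is a primitive root.
The smallest primitive root modulo 109 is 6.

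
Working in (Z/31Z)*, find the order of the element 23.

10

By Lagrange's theorem, ord_31(23) divides φ(31) = 31 − 1 = 30 = 2 · 3 · 5.
Divisors of 30: 1, 2, 3, 5, 6, 10, 15, 30.
Test each divisor d:
23^1 ≡ 23
23^2 ≡ 2
23^3 ≡ 15
23^5 ≡ 30
23^6 ≡ 8
23^10 ≡ 1
The smallest such exponent is 10, so the order of 23 is 10.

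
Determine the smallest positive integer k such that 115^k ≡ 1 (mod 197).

196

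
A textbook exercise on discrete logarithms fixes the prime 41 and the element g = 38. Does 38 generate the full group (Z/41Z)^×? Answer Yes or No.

No

φ(41) = 41 − 1 = 40 = 2^3 · 5.
It suffices to check that the order of 38 is not a proper divisor of 40: compute 38^(40/q) for q ∈ {2, 5}.
38^20 ≡ 40 (mod 41)  [q = 2: ≢ 1 ✓]
38^8 ≡ 1 (mod 41)  [q = 5: ≡ 1 ✗]
The check at q = 5 fails, so 38 generates a proper subgroup.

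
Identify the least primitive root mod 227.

φ(227) = 227 − 1 = 226 = 2 · 113.
Test candidates g = 2, 3, … against the prime factors q ∈ {2, 113} of φ(227): g is a generator iff g^(226/q) ≢ 1 for every such q.
g = 2: 2^113 ≡ 226; 2^2 ≡ 4 — none is 1, so 2 is a primitive root.
So 2 is the smallest generator of (Z/227Z)^×.

2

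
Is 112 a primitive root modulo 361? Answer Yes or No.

No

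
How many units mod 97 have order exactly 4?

φ(97) = 97 − 1 = 96 = 2^5 · 3.
Since (Z/97Z)^× is cyclic of order 96, the number of elements of order d is φ(d) when d | 96 and 0 otherwise.
4 = 2^2 divides 96, and φ(4) = 2.

2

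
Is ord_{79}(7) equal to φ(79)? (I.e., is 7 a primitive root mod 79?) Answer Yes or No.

φ(79) = 79 − 1 = 78 = 2 · 3 · 13.
It suffices to check that the order of 7 is not a proper divisor of 78: compute 7^(78/q) for q ∈ {2, 3, 13}.
7^39 ≡ 78 (mod 79)  [q = 2: ≢ 1 ✓]
7^26 ≡ 55 (mod 79)  [q = 3: ≢ 1 ✓]
7^6 ≡ 18 (mod 79)  [q = 13: ≢ 1 ✓]
All checks pass, so 7 has order 78 and is a primitive root modulo 79.

Yes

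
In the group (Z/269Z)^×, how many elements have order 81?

0

φ(269) = 269 − 1 = 268 = 2^2 · 67.
In a cyclic group of order 268, there are φ(d) elements of order d for each divisor d of 268, and zero for non-divisors.
Here 268 is not a multiple of 81, so there are no elements of order 81.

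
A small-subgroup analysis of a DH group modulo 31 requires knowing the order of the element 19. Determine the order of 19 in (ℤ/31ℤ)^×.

15

By Lagrange's theorem, ord_31(19) divides φ(31) = 31 − 1 = 30 = 2 · 3 · 5.
Divisors of 30: 1, 2, 3, 5, 6, 10, 15, 30.
Compute 19^d (mod 31) for the divisors d until we hit 1:
19^1 ≡ 19 (mod 31)
19^2 ≡ 20 (mod 31)
19^3 ≡ 8 (mod 31)
19^5 ≡ 5 (mod 31)
19^6 ≡ 2 (mod 31)
19^10 ≡ 25 (mod 31)
19^15 ≡ 1 (mod 31) ✓
Hence ord(19) = 15.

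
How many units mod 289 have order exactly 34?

φ(289) = φ(17^2) = 17·(17−1) = 272 = 2^4 · 17.
(Z/289Z)^× is cyclic (|G| = 272); a cyclic group of order m has exactly φ(d) elements of each order d | m, and none otherwise.
34 = 2 · 17 divides 272, and φ(34) = 16.

16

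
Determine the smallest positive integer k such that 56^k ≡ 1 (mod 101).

25

ord(56) | φ(101) = 101 − 1 = 100 = 2^2 · 5^2.
Divisors of 100: 1, 2, 4, 5, 10, 20, 25, 50, 100.
Check 56^d mod 101 for each divisor in increasing order:
56^1 ≡ 56 (mod 101)
56^2 ≡ 5 (mod 101)
56^4 ≡ 25 (mod 101)
56^5 ≡ 87 (mod 101)
56^10 ≡ 95 (mod 101)
56^20 ≡ 36 (mod 101)
56^25 ≡ 1 (mod 101) ✓
So ord_101(56) = 25.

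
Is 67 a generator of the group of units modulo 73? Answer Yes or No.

No

φ(73) = 73 − 1 = 72 = 2^3 · 3^2.
Test 67^(72/q) mod 73 for each prime factor q of 72:
67^36 ≡ 1 (mod 73)  [q = 2: ≡ 1 ✗]
67^24 ≡ 64 (mod 73)  [q = 3: ≢ 1 ✓]
67^36 ≡ 1 shows ord(67) | 36, strictly less than φ(73); not a primitive root.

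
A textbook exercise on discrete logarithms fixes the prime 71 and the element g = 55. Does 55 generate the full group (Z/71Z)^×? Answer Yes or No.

Yes

φ(71) = 71 − 1 = 70 = 2 · 5 · 7.
55 is a primitive root mod 71 iff 55^(φ(71)/q) ≢ 1 for every prime q | φ(71), i.e. q ∈ {2, 5, 7}.
55^35 ≡ 70 (mod 71)  [q = 2: ≢ 1 ✓]
55^14 ≡ 25 (mod 71)  [q = 5: ≢ 1 ✓]
55^10 ≡ 32 (mod 71)  [q = 7: ≢ 1 ✓]
All checks pass, so 55 has order 70 and is a primitive root modulo 71.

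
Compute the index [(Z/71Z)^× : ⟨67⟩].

1

ord(67) | φ(71) = 71 − 1 = 70 = 2 · 5 · 7.
Divisors of 70: 1, 2, 5, 7, 10, 14, 35, 70.
Check 67^d mod 71 for each divisor in increasing order:
67^1 ≡ 67 (mod 71)
67^2 ≡ 16 (mod 71)
67^5 ≡ 41 (mod 71)
67^7 ≡ 17 (mod 71)
67^10 ≡ 48 (mod 71)
67^14 ≡ 5 (mod 71)
67^35 ≡ 70 (mod 71)
67^70 ≡ 1 (mod 71) ✓
So ord_71(67) = 70, hence |⟨67⟩| = 70.
Index = |(Z/71Z)^×| / |⟨67⟩| = 70 / 70 = 1.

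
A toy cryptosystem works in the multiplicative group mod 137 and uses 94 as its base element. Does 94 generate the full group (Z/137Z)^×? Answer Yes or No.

φ(137) = 137 − 1 = 136 = 2^3 · 17.
94 is a primitive root mod 137 iff 94^(φ(137)/q) ≢ 1 for every prime q | φ(137), i.e. q ∈ {2, 17}.
94^68 ≡ 136 (mod 137)  [q = 2: ≢ 1 ✓]
94^8 ≡ 60 (mod 137)  [q = 17: ≢ 1 ✓]
All checks pass, so 94 has order 136 and is a primitive root modulo 137.

Yes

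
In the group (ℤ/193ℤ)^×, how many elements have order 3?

φ(193) = 193 − 1 = 192 = 2^6 · 3.
Since (Z/193Z)^× is cyclic of order 192, the number of elements of order d is φ(d) when d | 192 and 0 otherwise.
3 | 192, and φ(3) = 3 − 1 = 2.

2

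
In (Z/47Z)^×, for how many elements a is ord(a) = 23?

22

φ(47) = 47 − 1 = 46 = 2 · 23.
In a cyclic group of order 46, there are φ(d) elements of order d for each divisor d of 46, and zero for non-divisors.
23 | 46, and φ(23) = 23 − 1 = 22.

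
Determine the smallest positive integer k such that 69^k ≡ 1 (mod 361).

6

ord(69) | φ(361) = φ(19^2) = 19·(19−1) = 342 = 2 · 3^2 · 19.
Divisors of 342: 1, 2, 3, 6, 9, 18, 19, 38, 57, 114, 171, 342.
Check 69^d mod 361 for each divisor in increasing order:
69^1 ≡ 69
69^2 ≡ 68
69^3 ≡ 360
69^6 ≡ 1
Therefore the multiplicative order of 69 modulo 361 is 6.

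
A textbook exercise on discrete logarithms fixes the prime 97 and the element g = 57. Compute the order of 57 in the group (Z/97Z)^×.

96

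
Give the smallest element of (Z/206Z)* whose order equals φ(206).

φ(206) = φ(2)·φ(103) = 1·102 = 102 = 2 · 3 · 17.
Test candidates g = 2, 3, … against the prime factors q ∈ {2, 3, 17} of φ(206): g is a generator iff g^(102/q) ≢ 1 for every such q.
g = 2: gcd(2, 206) = 2 > 1, not a unit — skip.
g = 3: 3^51 ≡ 205; 3^34 ≡ 1 — hits 1, so not a primitive root.
g = 4: gcd(4, 206) = 2 > 1, not a unit — skip.
g = 5: 5^51 ≡ 205; 5^34 ≡ 159; 5^6 ≡ 175 — none is 1, so 5 is a primitive root.
So 5 is the smallest generator of (Z/206Z)^×.

5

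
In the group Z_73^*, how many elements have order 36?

12

φ(73) = 73 − 1 = 72 = 2^3 · 3^2.
(Z/73Z)^× is cyclic (|G| = 72); a cyclic group of order m has exactly φ(d) elements of each order d | m, and none otherwise.
36 = 2^2 · 3^2 divides 72, and φ(36) = 12.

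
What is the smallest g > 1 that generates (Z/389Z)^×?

2

φ(389) = 389 − 1 = 388 = 2^2 · 97.
Test candidates g = 2, 3, … against the prime factors q ∈ {2, 97} of φ(389): g is a generator iff g^(388/q) ≢ 1 for every such q.
g = 2: 2^194 ≡ 388; 2^4 ≡ 16 — none is 1, so 2 is a primitive root.
So 2 is the smallest generator of (Z/389Z)^×.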